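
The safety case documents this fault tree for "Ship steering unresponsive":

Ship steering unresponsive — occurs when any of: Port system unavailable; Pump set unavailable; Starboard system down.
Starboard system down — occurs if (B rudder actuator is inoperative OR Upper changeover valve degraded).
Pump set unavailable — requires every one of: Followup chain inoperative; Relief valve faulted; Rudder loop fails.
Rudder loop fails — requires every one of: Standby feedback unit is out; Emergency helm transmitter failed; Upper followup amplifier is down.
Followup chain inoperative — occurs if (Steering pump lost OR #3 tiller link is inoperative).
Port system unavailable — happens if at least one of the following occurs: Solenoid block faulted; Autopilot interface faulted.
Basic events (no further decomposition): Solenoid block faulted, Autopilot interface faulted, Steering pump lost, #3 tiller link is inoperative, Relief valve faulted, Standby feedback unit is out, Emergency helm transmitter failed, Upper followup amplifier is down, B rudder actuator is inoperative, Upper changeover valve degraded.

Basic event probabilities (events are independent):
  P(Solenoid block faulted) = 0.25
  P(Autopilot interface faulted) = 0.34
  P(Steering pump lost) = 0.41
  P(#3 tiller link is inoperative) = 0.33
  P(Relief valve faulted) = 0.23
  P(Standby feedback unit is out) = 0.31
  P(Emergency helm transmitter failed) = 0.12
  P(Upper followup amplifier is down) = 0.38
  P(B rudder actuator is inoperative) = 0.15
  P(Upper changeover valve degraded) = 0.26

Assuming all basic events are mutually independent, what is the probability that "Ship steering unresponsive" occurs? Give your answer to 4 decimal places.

P(Port system unavailable) [OR] = 1 − (1−0.25) × (1−0.34) = 0.505000
P(Followup chain inoperative) [OR] = 1 − (1−0.41) × (1−0.33) = 0.604700
P(Rudder loop fails) [AND] = 0.31 × 0.12 × 0.38 = 0.014136
P(Pump set unavailable) [AND] = 0.604700 × 0.23 × 0.014136 = 0.001966
P(Starboard system down) [OR] = 1 − (1−0.15) × (1−0.26) = 0.371000
P(Ship steering unresponsive) [OR] = 1 − (1−0.505000) × (1−0.001966) × (1−0.371000) = 0.689257
Rounded to 4 decimal places: P(Ship steering unresponsive) ≈ 0.6893.

0.6893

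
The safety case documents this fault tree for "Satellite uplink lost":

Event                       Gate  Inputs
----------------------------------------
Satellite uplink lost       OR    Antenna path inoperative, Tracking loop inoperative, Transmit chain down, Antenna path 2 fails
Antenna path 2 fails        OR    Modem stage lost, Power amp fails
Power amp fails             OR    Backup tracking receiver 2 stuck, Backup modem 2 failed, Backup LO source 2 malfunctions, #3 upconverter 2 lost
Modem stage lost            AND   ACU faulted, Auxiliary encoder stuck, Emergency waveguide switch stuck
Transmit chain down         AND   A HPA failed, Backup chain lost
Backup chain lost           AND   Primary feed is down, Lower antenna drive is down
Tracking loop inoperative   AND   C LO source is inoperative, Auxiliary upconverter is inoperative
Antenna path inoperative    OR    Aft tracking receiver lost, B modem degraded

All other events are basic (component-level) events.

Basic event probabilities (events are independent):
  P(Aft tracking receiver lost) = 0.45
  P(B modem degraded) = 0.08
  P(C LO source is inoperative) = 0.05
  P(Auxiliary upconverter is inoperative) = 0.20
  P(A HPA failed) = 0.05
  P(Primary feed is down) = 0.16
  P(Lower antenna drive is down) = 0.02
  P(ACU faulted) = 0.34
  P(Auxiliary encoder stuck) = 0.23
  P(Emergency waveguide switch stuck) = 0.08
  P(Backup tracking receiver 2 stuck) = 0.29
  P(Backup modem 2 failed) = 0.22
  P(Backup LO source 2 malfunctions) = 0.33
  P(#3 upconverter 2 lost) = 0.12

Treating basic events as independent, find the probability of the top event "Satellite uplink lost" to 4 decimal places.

0.8375

P(Antenna path inoperative) [OR] = 1 − (1−0.45) × (1−0.08) = 0.494000
P(Tracking loop inoperative) [AND] = 0.05 × 0.20 = 0.010000
P(Backup chain lost) [AND] = 0.16 × 0.02 = 0.003200
P(Transmit chain down) [AND] = 0.05 × 0.003200 = 0.000160
P(Modem stage lost) [AND] = 0.34 × 0.23 × 0.08 = 0.006256
P(Power amp fails) [OR] = 1 − (1−0.29) × (1−0.22) × (1−0.33) × (1−0.12) = 0.673480
P(Antenna path 2 fails) [OR] = 1 − (1−0.006256) × (1−0.673480) = 0.675523
P(Satellite uplink lost) [OR] = 1 − (1−0.494000) × (1−0.010000) × (1−0.000160) × (1−0.675523) = 0.837482
Rounded to 4 decimal places: P(Satellite uplink lost) ≈ 0.8375.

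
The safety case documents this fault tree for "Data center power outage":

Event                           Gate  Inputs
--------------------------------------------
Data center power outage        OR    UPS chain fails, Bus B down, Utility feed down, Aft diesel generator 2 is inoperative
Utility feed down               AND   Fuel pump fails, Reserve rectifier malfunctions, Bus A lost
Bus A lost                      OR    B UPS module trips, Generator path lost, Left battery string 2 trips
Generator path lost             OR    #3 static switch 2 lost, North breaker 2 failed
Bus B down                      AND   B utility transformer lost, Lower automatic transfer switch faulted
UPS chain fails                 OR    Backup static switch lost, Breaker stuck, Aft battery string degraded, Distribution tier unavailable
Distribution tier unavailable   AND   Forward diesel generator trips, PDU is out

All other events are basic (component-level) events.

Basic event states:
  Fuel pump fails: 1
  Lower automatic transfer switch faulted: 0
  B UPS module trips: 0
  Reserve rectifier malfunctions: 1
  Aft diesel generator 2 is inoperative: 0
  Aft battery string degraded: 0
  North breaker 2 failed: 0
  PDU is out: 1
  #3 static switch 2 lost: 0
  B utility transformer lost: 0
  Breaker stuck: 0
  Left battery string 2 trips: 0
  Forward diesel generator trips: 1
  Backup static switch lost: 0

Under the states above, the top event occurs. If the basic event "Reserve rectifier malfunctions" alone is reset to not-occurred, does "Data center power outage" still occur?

Yes

Counterfactual: set "Reserve rectifier malfunctions" to not occurred.
Distribution tier unavailable [AND]: Forward diesel generator trips=occurs, PDU is out=occurs → all inputs occur → occurs.
UPS chain fails [OR]: Backup static switch lost=not, Breaker stuck=not, Aft battery string degraded=not, Distribution tier unavailable=occurs → at least one input occurs → occurs.
Bus B down [AND]: B utility transformer lost=not, Lower automatic transfer switch faulted=not → not all inputs occur → does not occur.
Generator path lost [OR]: #3 static switch 2 lost=not, North breaker 2 failed=not → no input occurs → does not occur.
Bus A lost [OR]: B UPS module trips=not, Generator path lost=not, Left battery string 2 trips=not → no input occurs → does not occur.
Utility feed down [AND]: Fuel pump fails=occurs, Reserve rectifier malfunctions=not, Bus A lost=not → not all inputs occur → does not occur.
Data center power outage [OR]: UPS chain fails=occurs, Bus B down=not, Utility feed down=not, Aft diesel generator 2 is inoperative=not → at least one input occurs → occurs.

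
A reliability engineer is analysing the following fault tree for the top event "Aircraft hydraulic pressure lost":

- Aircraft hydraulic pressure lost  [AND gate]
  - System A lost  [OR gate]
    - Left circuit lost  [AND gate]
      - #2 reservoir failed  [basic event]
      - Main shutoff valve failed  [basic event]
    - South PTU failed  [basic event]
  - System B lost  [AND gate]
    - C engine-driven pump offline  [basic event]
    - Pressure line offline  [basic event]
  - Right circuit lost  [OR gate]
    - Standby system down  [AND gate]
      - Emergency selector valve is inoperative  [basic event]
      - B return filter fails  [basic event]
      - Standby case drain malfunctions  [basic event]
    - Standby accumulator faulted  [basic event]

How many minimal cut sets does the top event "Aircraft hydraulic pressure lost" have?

Left circuit lost [AND]: one cut set from each child combined → 1 × 1 = 1 cut set(s).
System A lost [OR]: union of children's cut sets → 2 cut set(s).
System B lost [AND]: one cut set from each child combined → 1 × 1 = 1 cut set(s).
Standby system down [AND]: one cut set from each child combined → 1 × 1 × 1 = 1 cut set(s).
Right circuit lost [OR]: union of children's cut sets → 2 cut set(s).
Aircraft hydraulic pressure lost [AND]: one cut set from each child combined → 2 × 1 × 2 = 4 cut set(s).
Minimal cut sets: {#2 reservoir failed, B return filter fails, C engine-driven pump offline, Emergency selector valve is inoperative, Main shutoff valve failed, Pressure line offline, Standby case drain malfunctions}; {#2 reservoir failed, C engine-driven pump offline, Main shutoff valve failed, Pressure line offline, Standby accumulator faulted}; {B return filter fails, C engine-driven pump offline, Emergency selector valve is inoperative, Pressure line offline, South PTU failed, Standby case drain malfunctions}; {C engine-driven pump offline, Pressure line offline, South PTU failed, Standby accumulator faulted}.

4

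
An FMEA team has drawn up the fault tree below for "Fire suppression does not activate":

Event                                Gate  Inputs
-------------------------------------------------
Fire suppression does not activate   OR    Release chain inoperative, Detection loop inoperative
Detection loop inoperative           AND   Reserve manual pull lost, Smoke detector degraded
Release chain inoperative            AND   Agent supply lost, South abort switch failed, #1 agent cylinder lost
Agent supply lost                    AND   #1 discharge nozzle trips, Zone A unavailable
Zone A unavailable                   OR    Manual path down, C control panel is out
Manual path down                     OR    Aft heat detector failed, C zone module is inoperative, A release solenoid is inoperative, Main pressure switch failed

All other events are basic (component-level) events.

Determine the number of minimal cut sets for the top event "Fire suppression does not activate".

6

Manual path down [OR]: union of children's cut sets → 4 cut set(s).
Zone A unavailable [OR]: union of children's cut sets → 5 cut set(s).
Agent supply lost [AND]: one cut set from each child combined → 1 × 5 = 5 cut set(s).
Release chain inoperative [AND]: one cut set from each child combined → 5 × 1 × 1 = 5 cut set(s).
Detection loop inoperative [AND]: one cut set from each child combined → 1 × 1 = 1 cut set(s).
Fire suppression does not activate [OR]: union of children's cut sets → 6 cut set(s).
Minimal cut sets: {#1 agent cylinder lost, #1 discharge nozzle trips, Aft heat detector failed, South abort switch failed}; {#1 agent cylinder lost, #1 discharge nozzle trips, C zone module is inoperative, South abort switch failed}; {#1 agent cylinder lost, #1 discharge nozzle trips, A release solenoid is inoperative, South abort switch failed}; {#1 agent cylinder lost, #1 discharge nozzle trips, Main pressure switch failed, South abort switch failed}; {#1 agent cylinder lost, #1 discharge nozzle trips, C control panel is out, South abort switch failed}; {Reserve manual pull lost, Smoke detector degraded}.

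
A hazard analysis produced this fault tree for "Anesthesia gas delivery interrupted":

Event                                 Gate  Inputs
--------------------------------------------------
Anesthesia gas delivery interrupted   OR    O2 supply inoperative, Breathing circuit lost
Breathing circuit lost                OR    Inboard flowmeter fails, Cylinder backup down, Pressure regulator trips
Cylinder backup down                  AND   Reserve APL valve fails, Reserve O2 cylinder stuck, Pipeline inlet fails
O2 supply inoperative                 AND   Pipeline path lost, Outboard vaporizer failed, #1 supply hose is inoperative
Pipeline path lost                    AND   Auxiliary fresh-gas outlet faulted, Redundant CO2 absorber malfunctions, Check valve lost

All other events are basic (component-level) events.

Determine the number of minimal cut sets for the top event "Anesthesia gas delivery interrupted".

Pipeline path lost [AND]: one cut set from each child combined → 1 × 1 × 1 = 1 cut set(s).
O2 supply inoperative [AND]: one cut set from each child combined → 1 × 1 × 1 = 1 cut set(s).
Cylinder backup down [AND]: one cut set from each child combined → 1 × 1 × 1 = 1 cut set(s).
Breathing circuit lost [OR]: union of children's cut sets → 3 cut set(s).
Anesthesia gas delivery interrupted [OR]: union of children's cut sets → 4 cut set(s).
Minimal cut sets: {#1 supply hose is inoperative, Auxiliary fresh-gas outlet faulted, Check valve lost, Outboard vaporizer failed, Redundant CO2 absorber malfunctions}; {Inboard flowmeter fails}; {Pipeline inlet fails, Reserve APL valve fails, Reserve O2 cylinder stuck}; {Pressure regulator trips}.

4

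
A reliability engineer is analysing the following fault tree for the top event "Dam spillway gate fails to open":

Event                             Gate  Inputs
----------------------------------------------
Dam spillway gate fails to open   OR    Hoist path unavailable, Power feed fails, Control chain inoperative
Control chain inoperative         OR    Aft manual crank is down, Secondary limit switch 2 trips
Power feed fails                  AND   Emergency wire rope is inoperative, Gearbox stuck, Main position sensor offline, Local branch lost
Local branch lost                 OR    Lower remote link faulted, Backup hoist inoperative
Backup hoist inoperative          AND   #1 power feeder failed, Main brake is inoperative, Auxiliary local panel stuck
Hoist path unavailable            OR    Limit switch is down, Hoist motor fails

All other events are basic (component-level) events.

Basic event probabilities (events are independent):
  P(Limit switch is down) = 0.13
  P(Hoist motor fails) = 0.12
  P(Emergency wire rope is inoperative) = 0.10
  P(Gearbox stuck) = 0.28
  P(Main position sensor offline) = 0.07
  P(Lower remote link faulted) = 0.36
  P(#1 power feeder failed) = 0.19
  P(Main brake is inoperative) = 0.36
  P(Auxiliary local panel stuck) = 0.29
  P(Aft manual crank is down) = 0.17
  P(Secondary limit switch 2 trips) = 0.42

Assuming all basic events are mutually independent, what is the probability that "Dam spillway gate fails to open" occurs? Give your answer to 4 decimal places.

0.6317

P(Hoist path unavailable) [OR] = 1 − (1−0.13) × (1−0.12) = 0.234400
P(Backup hoist inoperative) [AND] = 0.19 × 0.36 × 0.29 = 0.019836
P(Local branch lost) [OR] = 1 − (1−0.36) × (1−0.019836) = 0.372695
P(Power feed fails) [AND] = 0.10 × 0.28 × 0.07 × 0.372695 = 0.000730
P(Control chain inoperative) [OR] = 1 − (1−0.17) × (1−0.42) = 0.518600
P(Dam spillway gate fails to open) [OR] = 1 − (1−0.234400) × (1−0.000730) × (1−0.518600) = 0.631709
Rounded to 4 decimal places: P(Dam spillway gate fails to open) ≈ 0.6317.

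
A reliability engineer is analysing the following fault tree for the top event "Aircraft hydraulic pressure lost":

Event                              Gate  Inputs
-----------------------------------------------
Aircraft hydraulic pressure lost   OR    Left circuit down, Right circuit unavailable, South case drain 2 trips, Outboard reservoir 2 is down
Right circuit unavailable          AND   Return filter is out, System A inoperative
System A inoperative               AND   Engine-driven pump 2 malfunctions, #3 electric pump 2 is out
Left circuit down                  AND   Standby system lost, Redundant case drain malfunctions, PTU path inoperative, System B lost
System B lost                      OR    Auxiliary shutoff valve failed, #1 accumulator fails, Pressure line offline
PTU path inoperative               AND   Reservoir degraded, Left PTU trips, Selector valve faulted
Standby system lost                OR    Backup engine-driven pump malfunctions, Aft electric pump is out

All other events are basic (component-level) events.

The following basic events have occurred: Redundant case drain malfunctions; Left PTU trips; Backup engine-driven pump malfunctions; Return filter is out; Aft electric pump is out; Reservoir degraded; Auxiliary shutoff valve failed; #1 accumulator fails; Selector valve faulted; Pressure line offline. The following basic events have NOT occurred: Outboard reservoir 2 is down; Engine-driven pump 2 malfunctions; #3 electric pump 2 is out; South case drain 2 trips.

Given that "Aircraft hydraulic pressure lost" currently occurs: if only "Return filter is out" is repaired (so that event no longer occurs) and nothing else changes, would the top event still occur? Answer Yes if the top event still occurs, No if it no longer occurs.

Yes

Counterfactual: set "Return filter is out" to not occurred.
Standby system lost [OR]: Backup engine-driven pump malfunctions=occurs, Aft electric pump is out=occurs → at least one input occurs → occurs.
PTU path inoperative [AND]: Reservoir degraded=occurs, Left PTU trips=occurs, Selector valve faulted=occurs → all inputs occur → occurs.
System B lost [OR]: Auxiliary shutoff valve failed=occurs, #1 accumulator fails=occurs, Pressure line offline=occurs → at least one input occurs → occurs.
Left circuit down [AND]: Standby system lost=occurs, Redundant case drain malfunctions=occurs, PTU path inoperative=occurs, System B lost=occurs → all inputs occur → occurs.
System A inoperative [AND]: Engine-driven pump 2 malfunctions=not, #3 electric pump 2 is out=not → not all inputs occur → does not occur.
Right circuit unavailable [AND]: Return filter is out=not, System A inoperative=not → not all inputs occur → does not occur.
Aircraft hydraulic pressure lost [OR]: Left circuit down=occurs, Right circuit unavailable=not, South case drain 2 trips=not, Outboard reservoir 2 is down=not → at least one input occurs → occurs.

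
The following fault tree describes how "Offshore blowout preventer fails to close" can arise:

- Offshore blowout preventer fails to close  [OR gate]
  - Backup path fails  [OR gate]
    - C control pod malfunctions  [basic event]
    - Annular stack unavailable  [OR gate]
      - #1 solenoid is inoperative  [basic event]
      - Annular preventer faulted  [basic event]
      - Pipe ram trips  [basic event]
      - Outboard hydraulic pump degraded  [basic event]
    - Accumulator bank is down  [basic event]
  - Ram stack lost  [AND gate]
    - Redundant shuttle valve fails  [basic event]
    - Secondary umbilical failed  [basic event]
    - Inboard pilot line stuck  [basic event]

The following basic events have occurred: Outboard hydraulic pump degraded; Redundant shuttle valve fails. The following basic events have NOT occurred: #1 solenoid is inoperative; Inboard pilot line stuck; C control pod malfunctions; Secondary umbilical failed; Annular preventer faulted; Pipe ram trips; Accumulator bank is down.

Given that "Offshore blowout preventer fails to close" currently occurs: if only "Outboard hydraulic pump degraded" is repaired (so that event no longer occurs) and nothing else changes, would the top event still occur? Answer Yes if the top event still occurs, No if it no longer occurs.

No

Counterfactual: set "Outboard hydraulic pump degraded" to not occurred.
Annular stack unavailable [OR]: #1 solenoid is inoperative=not, Annular preventer faulted=not, Pipe ram trips=not, Outboard hydraulic pump degraded=not → no input occurs → does not occur.
Backup path fails [OR]: C control pod malfunctions=not, Annular stack unavailable=not, Accumulator bank is down=not → no input occurs → does not occur.
Ram stack lost [AND]: Redundant shuttle valve fails=occurs, Secondary umbilical failed=not, Inboard pilot line stuck=not → not all inputs occur → does not occur.
Offshore blowout preventer fails to close [OR]: Backup path fails=not, Ram stack lost=not → no input occurs → does not occur.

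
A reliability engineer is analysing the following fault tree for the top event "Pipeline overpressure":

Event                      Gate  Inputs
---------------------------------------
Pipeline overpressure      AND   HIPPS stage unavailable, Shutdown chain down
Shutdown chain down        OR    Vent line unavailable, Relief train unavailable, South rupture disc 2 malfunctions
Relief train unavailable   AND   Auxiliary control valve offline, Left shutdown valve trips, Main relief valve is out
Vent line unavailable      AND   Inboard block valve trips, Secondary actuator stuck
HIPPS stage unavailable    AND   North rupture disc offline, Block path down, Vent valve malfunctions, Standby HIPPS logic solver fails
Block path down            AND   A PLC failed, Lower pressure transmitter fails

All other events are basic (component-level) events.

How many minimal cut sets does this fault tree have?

3

Block path down [AND]: one cut set from each child combined → 1 × 1 = 1 cut set(s).
HIPPS stage unavailable [AND]: one cut set from each child combined → 1 × 1 × 1 × 1 = 1 cut set(s).
Vent line unavailable [AND]: one cut set from each child combined → 1 × 1 = 1 cut set(s).
Relief train unavailable [AND]: one cut set from each child combined → 1 × 1 × 1 = 1 cut set(s).
Shutdown chain down [OR]: union of children's cut sets → 3 cut set(s).
Pipeline overpressure [AND]: one cut set from each child combined → 1 × 3 = 3 cut set(s).
Minimal cut sets: {A PLC failed, Inboard block valve trips, Lower pressure transmitter fails, North rupture disc offline, Secondary actuator stuck, Standby HIPPS logic solver fails, Vent valve malfunctions}; {A PLC failed, Auxiliary control valve offline, Left shutdown valve trips, Lower pressure transmitter fails, Main relief valve is out, North rupture disc offline, Standby HIPPS logic solver fails, Vent valve malfunctions}; {A PLC failed, Lower pressure transmitter fails, North rupture disc offline, South rupture disc 2 malfunctions, Standby HIPPS logic solver fails, Vent valve malfunctions}.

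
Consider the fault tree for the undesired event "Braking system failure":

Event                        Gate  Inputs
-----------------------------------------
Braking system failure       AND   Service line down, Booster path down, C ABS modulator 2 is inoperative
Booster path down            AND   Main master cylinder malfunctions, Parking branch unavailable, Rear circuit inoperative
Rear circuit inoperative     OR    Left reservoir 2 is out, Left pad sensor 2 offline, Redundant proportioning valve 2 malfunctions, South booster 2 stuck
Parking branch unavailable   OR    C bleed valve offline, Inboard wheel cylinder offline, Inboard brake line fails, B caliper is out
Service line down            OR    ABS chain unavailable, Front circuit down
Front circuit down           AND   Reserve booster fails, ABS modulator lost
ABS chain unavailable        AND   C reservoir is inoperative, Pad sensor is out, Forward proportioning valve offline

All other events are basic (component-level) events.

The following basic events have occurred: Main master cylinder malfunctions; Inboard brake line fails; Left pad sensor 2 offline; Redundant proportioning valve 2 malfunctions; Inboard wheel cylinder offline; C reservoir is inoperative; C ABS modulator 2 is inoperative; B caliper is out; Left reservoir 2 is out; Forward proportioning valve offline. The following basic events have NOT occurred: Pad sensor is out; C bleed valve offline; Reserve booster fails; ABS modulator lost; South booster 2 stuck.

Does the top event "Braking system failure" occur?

ABS chain unavailable [AND]: C reservoir is inoperative=occurs, Pad sensor is out=not, Forward proportioning valve offline=occurs → not all inputs occur → does not occur.
Front circuit down [AND]: Reserve booster fails=not, ABS modulator lost=not → not all inputs occur → does not occur.
Service line down [OR]: ABS chain unavailable=not, Front circuit down=not → no input occurs → does not occur.
Parking branch unavailable [OR]: C bleed valve offline=not, Inboard wheel cylinder offline=occurs, Inboard brake line fails=occurs, B caliper is out=occurs → at least one input occurs → occurs.
Rear circuit inoperative [OR]: Left reservoir 2 is out=occurs, Left pad sensor 2 offline=occurs, Redundant proportioning valve 2 malfunctions=occurs, South booster 2 stuck=not → at least one input occurs → occurs.
Booster path down [AND]: Main master cylinder malfunctions=occurs, Parking branch unavailable=occurs, Rear circuit inoperative=occurs → all inputs occur → occurs.
Braking system failure [AND]: Service line down=not, Booster path down=occurs, C ABS modulator 2 is inoperative=occurs → not all inputs occur → does not occur.

No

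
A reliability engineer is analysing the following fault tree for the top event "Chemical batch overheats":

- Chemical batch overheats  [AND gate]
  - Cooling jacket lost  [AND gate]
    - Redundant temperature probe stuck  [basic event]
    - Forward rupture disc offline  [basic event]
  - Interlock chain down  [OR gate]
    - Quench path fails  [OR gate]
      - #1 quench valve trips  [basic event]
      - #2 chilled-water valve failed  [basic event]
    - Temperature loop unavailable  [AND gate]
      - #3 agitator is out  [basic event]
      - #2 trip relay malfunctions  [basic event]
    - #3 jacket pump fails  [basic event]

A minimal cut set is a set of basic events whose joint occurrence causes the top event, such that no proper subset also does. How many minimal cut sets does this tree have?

4

Cooling jacket lost [AND]: one cut set from each child combined → 1 × 1 = 1 cut set(s).
Quench path fails [OR]: union of children's cut sets → 2 cut set(s).
Temperature loop unavailable [AND]: one cut set from each child combined → 1 × 1 = 1 cut set(s).
Interlock chain down [OR]: union of children's cut sets → 4 cut set(s).
Chemical batch overheats [AND]: one cut set from each child combined → 1 × 4 = 4 cut set(s).
Minimal cut sets: {#1 quench valve trips, Forward rupture disc offline, Redundant temperature probe stuck}; {#2 chilled-water valve failed, Forward rupture disc offline, Redundant temperature probe stuck}; {#2 trip relay malfunctions, #3 agitator is out, Forward rupture disc offline, Redundant temperature probe stuck}; {#3 jacket pump fails, Forward rupture disc offline, Redundant temperature probe stuck}.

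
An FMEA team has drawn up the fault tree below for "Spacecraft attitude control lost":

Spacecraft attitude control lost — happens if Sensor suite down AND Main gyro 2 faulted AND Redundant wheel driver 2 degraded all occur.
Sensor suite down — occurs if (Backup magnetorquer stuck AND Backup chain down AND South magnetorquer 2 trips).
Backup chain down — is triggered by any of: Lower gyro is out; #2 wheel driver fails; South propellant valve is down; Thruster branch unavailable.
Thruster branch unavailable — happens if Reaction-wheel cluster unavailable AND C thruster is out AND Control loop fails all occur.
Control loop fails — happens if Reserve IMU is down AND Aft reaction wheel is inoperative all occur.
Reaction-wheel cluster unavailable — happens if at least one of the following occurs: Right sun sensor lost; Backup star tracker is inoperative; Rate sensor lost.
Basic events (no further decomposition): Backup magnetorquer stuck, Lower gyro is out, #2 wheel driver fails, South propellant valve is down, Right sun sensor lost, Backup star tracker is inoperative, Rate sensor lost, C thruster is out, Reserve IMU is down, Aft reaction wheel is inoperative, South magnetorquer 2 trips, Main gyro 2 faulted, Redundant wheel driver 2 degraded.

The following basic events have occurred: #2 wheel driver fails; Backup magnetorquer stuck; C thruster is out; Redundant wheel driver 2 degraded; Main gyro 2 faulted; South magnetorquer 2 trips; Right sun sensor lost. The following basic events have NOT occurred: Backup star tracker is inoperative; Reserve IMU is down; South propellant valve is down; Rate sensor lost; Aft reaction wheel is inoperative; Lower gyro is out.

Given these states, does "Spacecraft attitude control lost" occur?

Yes

Reaction-wheel cluster unavailable [OR]: Right sun sensor lost=occurs, Backup star tracker is inoperative=not, Rate sensor lost=not → at least one input occurs → occurs.
Control loop fails [AND]: Reserve IMU is down=not, Aft reaction wheel is inoperative=not → not all inputs occur → does not occur.
Thruster branch unavailable [AND]: Reaction-wheel cluster unavailable=occurs, C thruster is out=occurs, Control loop fails=not → not all inputs occur → does not occur.
Backup chain down [OR]: Lower gyro is out=not, #2 wheel driver fails=occurs, South propellant valve is down=not, Thruster branch unavailable=not → at least one input occurs → occurs.
Sensor suite down [AND]: Backup magnetorquer stuck=occurs, Backup chain down=occurs, South magnetorquer 2 trips=occurs → all inputs occur → occurs.
Spacecraft attitude control lost [AND]: Sensor suite down=occurs, Main gyro 2 faulted=occurs, Redundant wheel driver 2 degraded=occurs → all inputs occur → occurs.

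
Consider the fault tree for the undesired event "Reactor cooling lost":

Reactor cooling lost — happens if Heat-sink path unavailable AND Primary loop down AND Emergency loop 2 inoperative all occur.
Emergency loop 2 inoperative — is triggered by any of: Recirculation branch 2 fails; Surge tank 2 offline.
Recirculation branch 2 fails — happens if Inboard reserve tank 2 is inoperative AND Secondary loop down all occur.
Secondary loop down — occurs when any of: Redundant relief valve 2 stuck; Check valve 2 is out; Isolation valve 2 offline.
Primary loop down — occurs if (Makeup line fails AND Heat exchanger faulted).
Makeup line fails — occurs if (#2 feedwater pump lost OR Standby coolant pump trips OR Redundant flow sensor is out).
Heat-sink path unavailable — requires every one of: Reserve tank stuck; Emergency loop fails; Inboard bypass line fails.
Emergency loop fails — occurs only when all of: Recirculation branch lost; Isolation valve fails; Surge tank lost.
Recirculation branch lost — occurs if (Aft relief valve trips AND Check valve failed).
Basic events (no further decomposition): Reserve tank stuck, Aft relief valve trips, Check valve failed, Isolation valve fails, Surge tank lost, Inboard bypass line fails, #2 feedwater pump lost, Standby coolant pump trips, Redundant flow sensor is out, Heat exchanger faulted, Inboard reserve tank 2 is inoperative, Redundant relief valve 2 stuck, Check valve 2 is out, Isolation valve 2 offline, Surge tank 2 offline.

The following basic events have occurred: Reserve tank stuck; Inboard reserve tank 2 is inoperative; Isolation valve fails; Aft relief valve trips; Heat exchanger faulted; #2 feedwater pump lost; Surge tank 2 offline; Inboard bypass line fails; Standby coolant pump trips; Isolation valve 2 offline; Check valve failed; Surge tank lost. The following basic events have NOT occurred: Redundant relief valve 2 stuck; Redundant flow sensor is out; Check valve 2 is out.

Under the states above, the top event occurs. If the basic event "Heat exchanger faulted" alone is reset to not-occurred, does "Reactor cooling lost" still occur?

No

Counterfactual: set "Heat exchanger faulted" to not occurred.
Recirculation branch lost [AND]: Aft relief valve trips=occurs, Check valve failed=occurs → all inputs occur → occurs.
Emergency loop fails [AND]: Recirculation branch lost=occurs, Isolation valve fails=occurs, Surge tank lost=occurs → all inputs occur → occurs.
Heat-sink path unavailable [AND]: Reserve tank stuck=occurs, Emergency loop fails=occurs, Inboard bypass line fails=occurs → all inputs occur → occurs.
Makeup line fails [OR]: #2 feedwater pump lost=occurs, Standby coolant pump trips=occurs, Redundant flow sensor is out=not → at least one input occurs → occurs.
Primary loop down [AND]: Makeup line fails=occurs, Heat exchanger faulted=not → not all inputs occur → does not occur.
Secondary loop down [OR]: Redundant relief valve 2 stuck=not, Check valve 2 is out=not, Isolation valve 2 offline=occurs → at least one input occurs → occurs.
Recirculation branch 2 fails [AND]: Inboard reserve tank 2 is inoperative=occurs, Secondary loop down=occurs → all inputs occur → occurs.
Emergency loop 2 inoperative [OR]: Recirculation branch 2 fails=occurs, Surge tank 2 offline=occurs → at least one input occurs → occurs.
Reactor cooling lost [AND]: Heat-sink path unavailable=occurs, Primary loop down=not, Emergency loop 2 inoperative=occurs → not all inputs occur → does not occur.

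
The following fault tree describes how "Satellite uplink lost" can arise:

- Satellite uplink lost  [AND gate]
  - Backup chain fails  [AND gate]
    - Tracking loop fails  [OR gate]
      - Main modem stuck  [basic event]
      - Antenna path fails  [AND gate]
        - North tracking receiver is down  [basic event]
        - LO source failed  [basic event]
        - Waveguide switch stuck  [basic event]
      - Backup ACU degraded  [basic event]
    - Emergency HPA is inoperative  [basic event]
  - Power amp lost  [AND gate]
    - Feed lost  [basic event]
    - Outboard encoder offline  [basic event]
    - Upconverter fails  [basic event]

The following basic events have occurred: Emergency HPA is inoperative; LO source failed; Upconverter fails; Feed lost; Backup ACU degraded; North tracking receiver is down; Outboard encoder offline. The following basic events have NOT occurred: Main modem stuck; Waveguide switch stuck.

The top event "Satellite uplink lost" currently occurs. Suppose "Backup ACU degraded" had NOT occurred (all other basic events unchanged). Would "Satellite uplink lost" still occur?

No

Counterfactual: set "Backup ACU degraded" to not occurred.
Antenna path fails [AND]: North tracking receiver is down=occurs, LO source failed=occurs, Waveguide switch stuck=not → not all inputs occur → does not occur.
Tracking loop fails [OR]: Main modem stuck=not, Antenna path fails=not, Backup ACU degraded=not → no input occurs → does not occur.
Backup chain fails [AND]: Tracking loop fails=not, Emergency HPA is inoperative=occurs → not all inputs occur → does not occur.
Power amp lost [AND]: Feed lost=occurs, Outboard encoder offline=occurs, Upconverter fails=occurs → all inputs occur → occurs.
Satellite uplink lost [AND]: Backup chain fails=not, Power amp lost=occurs → not all inputs occur → does not occur.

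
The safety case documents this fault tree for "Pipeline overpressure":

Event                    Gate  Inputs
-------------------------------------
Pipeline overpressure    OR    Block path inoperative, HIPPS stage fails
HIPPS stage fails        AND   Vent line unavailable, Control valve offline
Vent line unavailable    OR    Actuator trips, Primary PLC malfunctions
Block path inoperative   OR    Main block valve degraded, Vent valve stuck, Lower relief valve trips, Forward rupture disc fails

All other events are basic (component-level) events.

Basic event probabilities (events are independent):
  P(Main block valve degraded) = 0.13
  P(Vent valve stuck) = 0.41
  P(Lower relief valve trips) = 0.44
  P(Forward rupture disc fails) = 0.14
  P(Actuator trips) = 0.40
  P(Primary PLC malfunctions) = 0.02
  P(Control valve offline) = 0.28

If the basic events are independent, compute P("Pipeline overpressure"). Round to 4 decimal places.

P(Block path inoperative) [OR] = 1 − (1−0.13) × (1−0.41) × (1−0.44) × (1−0.14) = 0.752795
P(Vent line unavailable) [OR] = 1 − (1−0.40) × (1−0.02) = 0.412000
P(HIPPS stage fails) [AND] = 0.412000 × 0.28 = 0.115360
P(Pipeline overpressure) [OR] = 1 − (1−0.752795) × (1−0.115360) = 0.781313
Rounded to 4 decimal places: P(Pipeline overpressure) ≈ 0.7813.

0.7813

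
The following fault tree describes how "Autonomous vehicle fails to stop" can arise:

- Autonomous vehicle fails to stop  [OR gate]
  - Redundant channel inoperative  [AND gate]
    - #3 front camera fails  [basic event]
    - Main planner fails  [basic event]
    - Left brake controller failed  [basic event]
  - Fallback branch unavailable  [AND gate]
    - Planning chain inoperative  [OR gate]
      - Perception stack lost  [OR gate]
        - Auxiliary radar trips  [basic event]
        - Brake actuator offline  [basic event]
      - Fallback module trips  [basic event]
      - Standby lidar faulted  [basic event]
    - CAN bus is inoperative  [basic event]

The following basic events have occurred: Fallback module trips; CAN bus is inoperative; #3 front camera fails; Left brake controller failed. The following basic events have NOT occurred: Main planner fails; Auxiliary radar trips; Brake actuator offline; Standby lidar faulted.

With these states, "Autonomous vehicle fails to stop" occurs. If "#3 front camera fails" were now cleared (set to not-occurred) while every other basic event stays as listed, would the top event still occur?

Counterfactual: set "#3 front camera fails" to not occurred.
Redundant channel inoperative [AND]: #3 front camera fails=not, Main planner fails=not, Left brake controller failed=occurs → not all inputs occur → does not occur.
Perception stack lost [OR]: Auxiliary radar trips=not, Brake actuator offline=not → no input occurs → does not occur.
Planning chain inoperative [OR]: Perception stack lost=not, Fallback module trips=occurs, Standby lidar faulted=not → at least one input occurs → occurs.
Fallback branch unavailable [AND]: Planning chain inoperative=occurs, CAN bus is inoperative=occurs → all inputs occur → occurs.
Autonomous vehicle fails to stop [OR]: Redundant channel inoperative=not, Fallback branch unavailable=occurs → at least one input occurs → occurs.

Yes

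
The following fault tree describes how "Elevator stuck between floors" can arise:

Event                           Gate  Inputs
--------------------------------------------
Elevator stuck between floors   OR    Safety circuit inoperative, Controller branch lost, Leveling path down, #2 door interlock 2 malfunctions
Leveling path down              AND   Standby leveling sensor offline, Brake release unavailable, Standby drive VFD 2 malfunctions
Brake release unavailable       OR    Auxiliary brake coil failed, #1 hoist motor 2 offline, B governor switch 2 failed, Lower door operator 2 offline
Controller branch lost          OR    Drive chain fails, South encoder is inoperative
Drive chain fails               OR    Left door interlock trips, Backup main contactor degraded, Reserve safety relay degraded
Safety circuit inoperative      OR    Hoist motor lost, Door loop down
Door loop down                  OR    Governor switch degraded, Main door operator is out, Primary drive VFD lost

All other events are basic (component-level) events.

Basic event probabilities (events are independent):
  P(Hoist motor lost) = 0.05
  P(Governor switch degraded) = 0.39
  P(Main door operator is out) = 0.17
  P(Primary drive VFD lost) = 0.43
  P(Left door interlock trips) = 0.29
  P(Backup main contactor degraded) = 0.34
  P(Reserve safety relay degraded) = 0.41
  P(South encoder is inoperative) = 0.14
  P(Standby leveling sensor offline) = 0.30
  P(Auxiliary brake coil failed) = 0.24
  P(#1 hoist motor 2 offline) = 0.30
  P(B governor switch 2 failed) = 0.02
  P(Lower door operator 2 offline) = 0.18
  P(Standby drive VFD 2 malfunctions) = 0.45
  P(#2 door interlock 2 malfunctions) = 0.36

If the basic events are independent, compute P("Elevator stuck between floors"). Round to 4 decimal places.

0.9615

P(Door loop down) [OR] = 1 − (1−0.39) × (1−0.17) × (1−0.43) = 0.711409
P(Safety circuit inoperative) [OR] = 1 − (1−0.05) × (1−0.711409) = 0.725839
P(Drive chain fails) [OR] = 1 − (1−0.29) × (1−0.34) × (1−0.41) = 0.723526
P(Controller branch lost) [OR] = 1 − (1−0.723526) × (1−0.14) = 0.762232
P(Brake release unavailable) [OR] = 1 − (1−0.24) × (1−0.30) × (1−0.02) × (1−0.18) = 0.572485
P(Leveling path down) [AND] = 0.30 × 0.572485 × 0.45 = 0.077285
P(Elevator stuck between floors) [OR] = 1 − (1−0.725839) × (1−0.762232) × (1−0.077285) × (1−0.36) = 0.961505
Rounded to 4 decimal places: P(Elevator stuck between floors) ≈ 0.9615.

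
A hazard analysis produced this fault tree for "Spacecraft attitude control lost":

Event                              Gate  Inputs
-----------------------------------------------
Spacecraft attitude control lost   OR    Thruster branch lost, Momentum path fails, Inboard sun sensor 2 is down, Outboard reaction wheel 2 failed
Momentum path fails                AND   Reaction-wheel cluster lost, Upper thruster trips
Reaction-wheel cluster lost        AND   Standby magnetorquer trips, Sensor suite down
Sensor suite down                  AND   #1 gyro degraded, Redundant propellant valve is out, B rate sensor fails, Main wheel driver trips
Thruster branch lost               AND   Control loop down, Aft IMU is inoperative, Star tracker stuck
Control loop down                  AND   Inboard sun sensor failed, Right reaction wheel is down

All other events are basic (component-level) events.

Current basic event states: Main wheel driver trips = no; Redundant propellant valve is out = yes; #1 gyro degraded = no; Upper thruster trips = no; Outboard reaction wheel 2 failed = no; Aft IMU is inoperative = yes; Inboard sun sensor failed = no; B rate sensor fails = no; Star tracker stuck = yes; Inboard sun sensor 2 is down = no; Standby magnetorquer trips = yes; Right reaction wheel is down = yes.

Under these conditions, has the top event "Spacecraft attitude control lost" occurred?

No

Control loop down [AND]: Inboard sun sensor failed=not, Right reaction wheel is down=occurs → not all inputs occur → does not occur.
Thruster branch lost [AND]: Control loop down=not, Aft IMU is inoperative=occurs, Star tracker stuck=occurs → not all inputs occur → does not occur.
Sensor suite down [AND]: #1 gyro degraded=not, Redundant propellant valve is out=occurs, B rate sensor fails=not, Main wheel driver trips=not → not all inputs occur → does not occur.
Reaction-wheel cluster lost [AND]: Standby magnetorquer trips=occurs, Sensor suite down=not → not all inputs occur → does not occur.
Momentum path fails [AND]: Reaction-wheel cluster lost=not, Upper thruster trips=not → not all inputs occur → does not occur.
Spacecraft attitude control lost [OR]: Thruster branch lost=not, Momentum path fails=not, Inboard sun sensor 2 is down=not, Outboard reaction wheel 2 failed=not → no input occurs → does not occur.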